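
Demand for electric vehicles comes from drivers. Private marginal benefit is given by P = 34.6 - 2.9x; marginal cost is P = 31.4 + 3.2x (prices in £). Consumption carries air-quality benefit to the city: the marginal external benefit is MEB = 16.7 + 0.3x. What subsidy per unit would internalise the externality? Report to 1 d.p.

Social marginal benefit = demand + MEB = 51.3 - 2.6x.
Set SMB = MC: 51.3 - 2.6x = 31.4 + 3.2x → x* = 3.4310.
The Pigouvian subsidy equals MEB at x*: 16.7 + 0.3×3.4310 = 17.7293.

subsidy = £17.7 per unit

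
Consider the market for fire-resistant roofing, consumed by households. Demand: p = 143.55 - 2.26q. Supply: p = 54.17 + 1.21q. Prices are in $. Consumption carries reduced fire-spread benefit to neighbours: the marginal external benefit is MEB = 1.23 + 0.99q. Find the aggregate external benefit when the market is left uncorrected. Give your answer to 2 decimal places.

Market equilibrium (private): 54.17 + 1.21q = 143.55 - 2.26q → q_m = 25.7579.
Total external benefit = ∫₀^{q_m} (1.23 + 0.99q) dq = 1.23×25.7579 + ½×0.99×25.7579² = 360.0996.

$360.10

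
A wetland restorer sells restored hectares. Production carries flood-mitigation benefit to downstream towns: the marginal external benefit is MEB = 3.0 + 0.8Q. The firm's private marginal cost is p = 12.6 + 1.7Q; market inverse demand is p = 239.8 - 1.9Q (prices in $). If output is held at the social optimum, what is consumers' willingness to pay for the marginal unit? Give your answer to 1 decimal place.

Social marginal cost = private MC − MEB = 9.6 + 0.9Q.
Set SMC = demand: 9.6 + 0.9Q = 239.8 - 1.9Q → Q* = 82.2143.
Consumer price on the demand curve at Q*: 239.8 − 1.9×82.2143 = 83.5928.

P = $83.6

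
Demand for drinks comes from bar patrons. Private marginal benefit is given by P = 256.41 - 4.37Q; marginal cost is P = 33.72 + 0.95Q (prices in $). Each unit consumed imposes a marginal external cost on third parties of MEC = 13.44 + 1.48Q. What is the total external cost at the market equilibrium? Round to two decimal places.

Market equilibrium (private): 33.72 + 0.95Q = 256.41 - 4.37Q → Q_m = 41.8590.
Total external cost = ∫₀^{Q_m} (13.44 + 1.48Q) dQ = 13.44×41.8590 + ½×1.48×41.8590² = 1859.1951.

$1859.20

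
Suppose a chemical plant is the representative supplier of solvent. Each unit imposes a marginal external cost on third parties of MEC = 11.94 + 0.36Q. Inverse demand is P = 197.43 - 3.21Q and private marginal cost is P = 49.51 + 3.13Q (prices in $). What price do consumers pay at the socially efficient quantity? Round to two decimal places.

Social marginal cost = private MC + MEC = 61.45 + 3.49Q.
Set SMC = demand: 61.45 + 3.49Q = 197.43 - 3.21Q → Q* = 20.2955.
Consumer price on the demand curve at Q*: 197.43 − 3.21×20.2955 = 132.2814.

P = $132.28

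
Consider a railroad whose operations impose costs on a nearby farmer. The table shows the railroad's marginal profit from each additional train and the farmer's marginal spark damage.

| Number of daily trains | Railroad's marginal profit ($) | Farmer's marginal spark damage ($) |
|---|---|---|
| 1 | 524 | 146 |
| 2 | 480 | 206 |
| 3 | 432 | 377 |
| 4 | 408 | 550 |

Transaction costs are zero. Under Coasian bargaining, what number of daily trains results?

3

Bargaining reaches the level where marginal profit last exceeds marginal spark damage.
That holds through level 3 (432 ≥ 377) but not at 4 (408 < 550).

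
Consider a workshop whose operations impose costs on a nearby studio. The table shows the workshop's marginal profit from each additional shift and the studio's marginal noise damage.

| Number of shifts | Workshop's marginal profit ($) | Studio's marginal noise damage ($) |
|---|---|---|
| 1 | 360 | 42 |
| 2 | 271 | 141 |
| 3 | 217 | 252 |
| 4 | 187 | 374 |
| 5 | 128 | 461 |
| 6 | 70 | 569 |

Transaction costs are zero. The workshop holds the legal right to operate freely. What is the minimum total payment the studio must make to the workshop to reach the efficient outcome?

Left alone the workshop would choose level 6 (marginal profit stays positive).
Efficient level: k* = 2 (marginal profit ≥ marginal noise damage through 2).
The studio must at least cover the workshop's forgone profit from cutting 6→2: 217 + 187 + 128 + 70 = 602.

$602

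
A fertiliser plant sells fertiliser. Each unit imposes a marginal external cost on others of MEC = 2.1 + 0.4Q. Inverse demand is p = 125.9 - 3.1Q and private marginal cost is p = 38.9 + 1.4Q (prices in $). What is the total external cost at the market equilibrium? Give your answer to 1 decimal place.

Market equilibrium (private): 38.9 + 1.4Q = 125.9 - 3.1Q → Q_m = 19.3333.
Total external cost = ∫₀^{Q_m} (2.1 + 0.4Q) dQ = 2.1×19.3333 + ½×0.4×19.3333² = 115.3552.

$115.4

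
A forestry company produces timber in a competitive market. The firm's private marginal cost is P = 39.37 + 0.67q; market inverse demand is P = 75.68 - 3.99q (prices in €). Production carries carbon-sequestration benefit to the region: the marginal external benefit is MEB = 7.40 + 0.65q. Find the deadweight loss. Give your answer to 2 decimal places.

Market equilibrium (private): 39.37 + 0.67q = 75.68 - 3.99q → q_m = 7.7918.
Social marginal cost = private MC − MEB = 31.97 + 0.02q.
Set SMC = demand: 31.97 + 0.02q = 75.68 - 3.99q → q* = 10.9002.
The welfare-loss triangle has base |q_m − q*| and height MEB(q_m) (the vertical gap between SMC and demand is zero at q* and MEB at q_m).
DWL = ½ × 3.1084 × 12.4647 = 19.3726.

DWL = €19.37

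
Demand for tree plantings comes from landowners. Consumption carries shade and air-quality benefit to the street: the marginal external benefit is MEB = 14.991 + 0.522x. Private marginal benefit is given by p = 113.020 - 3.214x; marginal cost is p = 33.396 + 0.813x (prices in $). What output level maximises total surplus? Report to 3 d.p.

x* = 26.994

Social marginal benefit = demand + MEB = 128.011 - 2.692x.
Set SMB = MC: 128.011 - 2.692x = 33.396 + 0.813x → x* = 26.9943.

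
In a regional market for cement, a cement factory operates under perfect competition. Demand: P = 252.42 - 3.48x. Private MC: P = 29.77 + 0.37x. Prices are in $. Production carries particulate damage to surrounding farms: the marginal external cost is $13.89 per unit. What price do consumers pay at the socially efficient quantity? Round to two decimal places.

P = $63.72

Social marginal cost = private MC + MEC = 43.66 + 0.37x.
Set SMC = demand: 43.66 + 0.37x = 252.42 - 3.48x → x* = 54.2234.
Consumer price on the demand curve at x*: 252.42 − 3.48×54.2234 = 63.7226.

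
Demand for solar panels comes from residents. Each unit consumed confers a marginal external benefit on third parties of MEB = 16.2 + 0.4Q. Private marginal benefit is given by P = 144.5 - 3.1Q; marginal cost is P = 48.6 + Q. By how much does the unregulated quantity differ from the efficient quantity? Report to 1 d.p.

6.9 units

Market equilibrium (private): 48.6 + Q = 144.5 - 3.1Q → Q_m = 23.3902.
Social marginal benefit = demand + MEB = 160.7 - 2.7Q.
Set SMB = MC: 160.7 - 2.7Q = 48.6 + Q → Q* = 30.2973.
Gap = |23.3902 − 30.2973| = 6.9071.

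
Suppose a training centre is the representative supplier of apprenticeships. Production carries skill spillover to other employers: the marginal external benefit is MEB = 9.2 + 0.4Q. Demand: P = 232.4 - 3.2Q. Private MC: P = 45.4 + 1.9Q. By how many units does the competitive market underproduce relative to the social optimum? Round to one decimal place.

Market equilibrium (private): 45.4 + 1.9Q = 232.4 - 3.2Q → Q_m = 36.6667.
Social marginal cost = private MC − MEB = 36.2 + 1.5Q.
Set SMC = demand: 36.2 + 1.5Q = 232.4 - 3.2Q → Q* = 41.7447.
Gap = |36.6667 − 41.7447| = 5.0780.

5.1 units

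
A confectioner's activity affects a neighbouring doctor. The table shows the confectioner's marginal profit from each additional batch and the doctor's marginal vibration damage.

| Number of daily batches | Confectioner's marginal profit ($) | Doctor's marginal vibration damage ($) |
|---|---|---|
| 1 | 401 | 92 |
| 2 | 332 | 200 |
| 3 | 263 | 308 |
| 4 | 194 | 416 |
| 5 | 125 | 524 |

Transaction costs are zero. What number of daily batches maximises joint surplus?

2

Bargaining reaches the level where marginal profit last exceeds marginal vibration damage.
That holds through level 2 (332 ≥ 200) but not at 3 (263 < 308).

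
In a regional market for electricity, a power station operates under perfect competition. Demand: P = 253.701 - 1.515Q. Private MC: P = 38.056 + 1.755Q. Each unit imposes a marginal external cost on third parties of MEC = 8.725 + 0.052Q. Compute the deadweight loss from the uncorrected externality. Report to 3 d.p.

DWL = 22.234

Market equilibrium (private): 38.056 + 1.755Q = 253.701 - 1.515Q → Q_m = 65.9465.
Social marginal cost = private MC + MEC = 46.781 + 1.807Q.
Set SMC = demand: 46.781 + 1.807Q = 253.701 - 1.515Q → Q* = 62.2878.
Between Q* and Q_m the wedge SMC − demand runs linearly from 0 to MEC(Q_m), so the loss is a triangle.
DWL = ½ × 3.6587 × 12.1542 = 22.2343.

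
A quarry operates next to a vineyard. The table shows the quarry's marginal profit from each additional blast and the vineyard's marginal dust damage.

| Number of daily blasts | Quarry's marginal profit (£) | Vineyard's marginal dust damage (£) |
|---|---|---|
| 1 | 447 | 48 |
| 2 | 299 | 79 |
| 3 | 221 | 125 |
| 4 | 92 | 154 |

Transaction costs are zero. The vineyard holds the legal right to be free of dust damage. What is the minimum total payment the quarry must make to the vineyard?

Efficient level: marginal profit ≥ marginal dust damage through level 3, so k* = 3.
With the vineyard holding the right, the quarry must at least compensate total damage at k*: 48 + 79 + 125 = 252.

£252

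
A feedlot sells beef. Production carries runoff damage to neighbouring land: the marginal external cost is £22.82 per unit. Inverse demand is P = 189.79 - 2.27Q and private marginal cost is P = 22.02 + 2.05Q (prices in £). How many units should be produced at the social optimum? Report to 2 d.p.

Q* = 33.55

Social marginal cost = private MC + MEC = 44.84 + 2.05Q.
Set SMC = demand: 44.84 + 2.05Q = 189.79 - 2.27Q → Q* = 33.5532.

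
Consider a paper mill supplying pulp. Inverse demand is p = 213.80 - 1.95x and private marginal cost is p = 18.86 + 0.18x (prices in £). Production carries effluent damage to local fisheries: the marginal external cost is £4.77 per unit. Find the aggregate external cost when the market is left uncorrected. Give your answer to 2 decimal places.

£436.56

Market equilibrium (private): 18.86 + 0.18x = 213.80 - 1.95x → x_m = 91.5211.
Total external cost = MEC × x_m = 4.77 × 91.5211 = 436.5556.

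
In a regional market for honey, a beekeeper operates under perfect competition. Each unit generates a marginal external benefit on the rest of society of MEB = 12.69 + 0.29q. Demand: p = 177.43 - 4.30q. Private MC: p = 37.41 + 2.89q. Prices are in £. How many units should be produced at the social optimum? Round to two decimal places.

q* = 22.13

Social marginal cost = private MC − MEB = 24.72 + 2.60q.
Set SMC = demand: 24.72 + 2.60q = 177.43 - 4.30q → q* = 22.1319.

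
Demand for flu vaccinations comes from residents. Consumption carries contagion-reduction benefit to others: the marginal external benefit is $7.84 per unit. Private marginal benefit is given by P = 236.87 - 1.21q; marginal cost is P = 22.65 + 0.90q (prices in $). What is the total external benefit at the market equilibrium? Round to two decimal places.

$795.96

Market equilibrium (private): 22.65 + 0.90q = 236.87 - 1.21q → q_m = 101.5261.
Total external benefit = MEB × q_m = 7.84 × 101.5261 = 795.9646.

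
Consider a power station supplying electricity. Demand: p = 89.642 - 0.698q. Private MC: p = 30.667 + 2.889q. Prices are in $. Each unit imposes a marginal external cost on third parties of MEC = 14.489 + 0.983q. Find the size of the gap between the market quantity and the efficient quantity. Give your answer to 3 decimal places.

Market equilibrium (private): 30.667 + 2.889q = 89.642 - 0.698q → q_m = 16.4413.
Social marginal cost = private MC + MEC = 45.156 + 3.872q.
Set SMC = demand: 45.156 + 3.872q = 89.642 - 0.698q → q* = 9.7344.
Gap = |16.4413 − 9.7344| = 6.7069.

6.707 units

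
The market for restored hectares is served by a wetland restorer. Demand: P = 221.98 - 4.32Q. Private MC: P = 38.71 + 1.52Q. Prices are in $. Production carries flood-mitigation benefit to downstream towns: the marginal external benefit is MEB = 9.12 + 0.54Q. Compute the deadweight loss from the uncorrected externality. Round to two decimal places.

Market equilibrium (private): 38.71 + 1.52Q = 221.98 - 4.32Q → Q_m = 31.3818.
Social marginal cost = private MC − MEB = 29.59 + 0.98Q.
Set SMC = demand: 29.59 + 0.98Q = 221.98 - 4.32Q → Q* = 36.3000.
Between Q* and Q_m the wedge demand − SMC runs linearly from 0 to MEB(Q_m), so the loss is a triangle.
DWL = ½ × 4.9182 × 26.0662 = 64.0994.

DWL = $64.10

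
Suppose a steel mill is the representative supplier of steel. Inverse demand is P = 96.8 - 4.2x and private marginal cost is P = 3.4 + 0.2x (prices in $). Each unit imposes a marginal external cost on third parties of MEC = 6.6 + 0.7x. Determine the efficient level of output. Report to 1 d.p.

x* = 17.0

Social marginal cost = private MC + MEC = 10.0 + 0.9x.
Set SMC = demand: 10.0 + 0.9x = 96.8 - 4.2x → x* = 17.0196.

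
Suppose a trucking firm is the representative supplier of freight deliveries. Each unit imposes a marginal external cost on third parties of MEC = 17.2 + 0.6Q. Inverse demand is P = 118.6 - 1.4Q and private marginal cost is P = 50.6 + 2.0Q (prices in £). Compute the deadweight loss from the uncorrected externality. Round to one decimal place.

Market equilibrium (private): 50.6 + 2.0Q = 118.6 - 1.4Q → Q_m = 20.0000.
Social marginal cost = private MC + MEC = 67.8 + 2.6Q.
Set SMC = demand: 67.8 + 2.6Q = 118.6 - 1.4Q → Q* = 12.7000.
Height of the DWL triangle at Q_m is SMC(Q_m) − demand(Q_m) = MEC(Q_m) = 29.2000.
DWL = ½ × 7.3000 × 29.2000 = 106.5800.

DWL = £106.6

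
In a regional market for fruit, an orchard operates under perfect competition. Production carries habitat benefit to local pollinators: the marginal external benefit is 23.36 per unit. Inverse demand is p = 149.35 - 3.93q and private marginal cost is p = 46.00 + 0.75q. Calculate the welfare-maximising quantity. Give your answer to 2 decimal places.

q* = 27.07

Social marginal cost = private MC − MEB = 22.64 + 0.75q.
Set SMC = demand: 22.64 + 0.75q = 149.35 - 3.93q → q* = 27.0748.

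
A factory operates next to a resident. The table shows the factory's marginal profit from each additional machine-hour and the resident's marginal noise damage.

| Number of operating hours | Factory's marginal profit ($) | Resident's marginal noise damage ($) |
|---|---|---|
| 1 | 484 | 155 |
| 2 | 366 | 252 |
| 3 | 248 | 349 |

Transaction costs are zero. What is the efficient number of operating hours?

2

Bargaining reaches the level where marginal profit last exceeds marginal noise damage.
That holds through level 2 (366 ≥ 252) but not at 3 (248 < 349).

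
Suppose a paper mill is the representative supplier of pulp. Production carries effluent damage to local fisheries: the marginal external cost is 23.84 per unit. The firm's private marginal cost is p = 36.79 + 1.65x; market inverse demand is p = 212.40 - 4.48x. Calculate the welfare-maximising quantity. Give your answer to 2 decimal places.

x* = 24.76

Social marginal cost = private MC + MEC = 60.63 + 1.65x.
Set SMC = demand: 60.63 + 1.65x = 212.40 - 4.48x → x* = 24.7586.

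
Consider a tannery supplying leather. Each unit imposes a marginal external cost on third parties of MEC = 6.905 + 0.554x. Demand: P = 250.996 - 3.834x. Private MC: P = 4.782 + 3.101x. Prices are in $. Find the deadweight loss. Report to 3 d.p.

DWL = $47.147

Market equilibrium (private): 4.782 + 3.101x = 250.996 - 3.834x → x_m = 35.5031.
Social marginal cost = private MC + MEC = 11.687 + 3.655x.
Set SMC = demand: 11.687 + 3.655x = 250.996 - 3.834x → x* = 31.9547.
Height of the DWL triangle at x_m is SMC(x_m) − demand(x_m) = MEC(x_m) = 26.5737.
DWL = ½ × 3.5484 × 26.5737 = 47.1471.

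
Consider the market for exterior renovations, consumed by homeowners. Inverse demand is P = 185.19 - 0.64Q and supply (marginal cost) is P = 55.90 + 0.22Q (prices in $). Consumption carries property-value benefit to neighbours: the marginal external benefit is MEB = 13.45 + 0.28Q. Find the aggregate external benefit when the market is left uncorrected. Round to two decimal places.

Market equilibrium (private): 55.90 + 0.22Q = 185.19 - 0.64Q → Q_m = 150.3372.
Total external benefit = ∫₀^{Q_m} (13.45 + 0.28Q) dQ = 13.45×150.3372 + ½×0.28×150.3372² = 5186.2137.

$5186.21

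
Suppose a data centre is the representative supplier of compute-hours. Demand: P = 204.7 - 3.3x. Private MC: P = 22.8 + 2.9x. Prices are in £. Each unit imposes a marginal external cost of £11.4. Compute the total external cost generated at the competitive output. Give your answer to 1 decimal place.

Market equilibrium (private): 22.8 + 2.9x = 204.7 - 3.3x → x_m = 29.3387.
Total external cost = MEC × x_m = 11.4 × 29.3387 = 334.4612.

£334.5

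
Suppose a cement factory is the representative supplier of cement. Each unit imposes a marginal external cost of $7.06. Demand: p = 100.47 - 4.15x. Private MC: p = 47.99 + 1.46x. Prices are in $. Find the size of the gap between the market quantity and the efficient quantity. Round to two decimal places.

Market equilibrium (private): 47.99 + 1.46x = 100.47 - 4.15x → x_m = 9.3547.
Social marginal cost = private MC + MEC = 55.05 + 1.46x.
Set SMC = demand: 55.05 + 1.46x = 100.47 - 4.15x → x* = 8.0963.
Gap = |9.3547 − 8.0963| = 1.2584.

1.26 units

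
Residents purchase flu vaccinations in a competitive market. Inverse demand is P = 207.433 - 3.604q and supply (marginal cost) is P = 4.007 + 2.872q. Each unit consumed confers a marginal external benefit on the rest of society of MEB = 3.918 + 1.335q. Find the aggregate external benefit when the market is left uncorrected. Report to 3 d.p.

Market equilibrium (private): 4.007 + 2.872q = 207.433 - 3.604q → q_m = 31.4123.
Total external benefit = ∫₀^{q_m} (3.918 + 1.335q) dq = 3.918×31.4123 + ½×1.335×31.4123² = 781.7174.

781.717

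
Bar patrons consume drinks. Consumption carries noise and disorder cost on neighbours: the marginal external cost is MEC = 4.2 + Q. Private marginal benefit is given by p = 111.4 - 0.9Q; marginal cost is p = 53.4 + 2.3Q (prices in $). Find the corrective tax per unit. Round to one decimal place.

tax = $17.0 per unit

Social marginal benefit = demand − MEC = 107.2 - 1.9Q.
Set SMB = MC: 107.2 - 1.9Q = 53.4 + 2.3Q → Q* = 12.8095.
The Pigouvian tax equals MEC at Q*: 4.2 + 1.0×12.8095 = 17.0095.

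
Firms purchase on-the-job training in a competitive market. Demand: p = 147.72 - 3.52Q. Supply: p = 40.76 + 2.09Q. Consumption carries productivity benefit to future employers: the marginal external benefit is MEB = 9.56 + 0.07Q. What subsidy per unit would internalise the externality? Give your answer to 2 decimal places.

Social marginal benefit = demand + MEB = 157.28 - 3.45Q.
Set SMB = MC: 157.28 - 3.45Q = 40.76 + 2.09Q → Q* = 21.0325.
The Pigouvian subsidy equals MEB at Q*: 9.56 + 0.07×21.0325 = 11.0323.

subsidy = 11.03 per unit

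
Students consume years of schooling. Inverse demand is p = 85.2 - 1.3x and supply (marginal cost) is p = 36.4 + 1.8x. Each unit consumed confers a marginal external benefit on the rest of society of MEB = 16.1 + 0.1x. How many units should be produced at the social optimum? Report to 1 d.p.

x* = 21.6

Social marginal benefit = demand + MEB = 101.3 - 1.2x.
Set SMB = MC: 101.3 - 1.2x = 36.4 + 1.8x → x* = 21.6333.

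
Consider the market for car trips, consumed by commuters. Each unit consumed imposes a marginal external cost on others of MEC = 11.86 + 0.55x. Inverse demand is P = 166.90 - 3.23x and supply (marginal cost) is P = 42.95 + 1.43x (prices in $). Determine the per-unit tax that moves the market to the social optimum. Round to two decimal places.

tax = $23.69 per unit

Social marginal benefit = demand − MEC = 155.04 - 3.78x.
Set SMB = MC: 155.04 - 3.78x = 42.95 + 1.43x → x* = 21.5144.
The Pigouvian tax equals MEC at x*: 11.86 + 0.55×21.5144 = 23.6929.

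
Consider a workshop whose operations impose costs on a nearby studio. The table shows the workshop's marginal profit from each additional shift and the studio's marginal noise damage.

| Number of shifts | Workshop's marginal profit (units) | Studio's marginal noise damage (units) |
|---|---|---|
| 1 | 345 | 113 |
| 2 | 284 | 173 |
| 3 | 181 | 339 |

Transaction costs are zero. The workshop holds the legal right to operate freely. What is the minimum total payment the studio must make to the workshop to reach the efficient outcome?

Left alone the workshop would choose level 3 (marginal profit stays positive).
Efficient level: k* = 2 (marginal profit ≥ marginal noise damage through 2).
The studio must at least cover the workshop's forgone profit from cutting 3→2: 181 = 181.

181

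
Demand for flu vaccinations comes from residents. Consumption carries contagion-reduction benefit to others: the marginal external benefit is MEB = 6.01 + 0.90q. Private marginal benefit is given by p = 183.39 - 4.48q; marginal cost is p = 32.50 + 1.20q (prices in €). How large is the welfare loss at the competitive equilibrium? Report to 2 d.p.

Market equilibrium (private): 32.50 + 1.20q = 183.39 - 4.48q → q_m = 26.5651.
Social marginal benefit = demand + MEB = 189.40 - 3.58q.
Set SMB = MC: 189.40 - 3.58q = 32.50 + 1.20q → q* = 32.8243.
The loss is the area between SMB and MC from q* to q_m; with linear curves that's a triangle of height MEB(q_m).
DWL = ½ × 6.2592 × 29.9186 = 93.6333.

DWL = €93.63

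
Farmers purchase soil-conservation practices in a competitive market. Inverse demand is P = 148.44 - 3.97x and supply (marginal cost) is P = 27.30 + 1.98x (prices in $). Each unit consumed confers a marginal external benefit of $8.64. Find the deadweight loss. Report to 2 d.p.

Market equilibrium (private): 27.30 + 1.98x = 148.44 - 3.97x → x_m = 20.3597.
Social marginal benefit = demand + MEB = 157.08 - 3.97x.
Set SMB = MC: 157.08 - 3.97x = 27.30 + 1.98x → x* = 21.8118.
The welfare-loss triangle has base |x_m − x*| and height MEB(x_m) (the vertical gap between SMB and MC is zero at x* and MEB at x_m).
DWL = ½ × 1.4521 × 8.6400 = 6.2731.

DWL = $6.27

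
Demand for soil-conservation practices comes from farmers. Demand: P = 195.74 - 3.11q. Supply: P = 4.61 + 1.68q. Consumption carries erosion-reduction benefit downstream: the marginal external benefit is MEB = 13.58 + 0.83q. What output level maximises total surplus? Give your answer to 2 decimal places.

q* = 51.69

Social marginal benefit = demand + MEB = 209.32 - 2.28q.
Set SMB = MC: 209.32 - 2.28q = 4.61 + 1.68q → q* = 51.6944.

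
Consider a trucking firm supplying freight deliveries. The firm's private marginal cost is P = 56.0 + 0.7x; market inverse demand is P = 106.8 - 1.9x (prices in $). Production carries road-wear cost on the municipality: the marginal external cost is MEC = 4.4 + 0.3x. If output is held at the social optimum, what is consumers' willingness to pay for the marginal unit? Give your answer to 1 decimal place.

P = $76.4

Social marginal cost = private MC + MEC = 60.4 + x.
Set SMC = demand: 60.4 + x = 106.8 - 1.9x → x* = 16.0000.
Consumer price on the demand curve at x*: 106.8 − 1.9×16.0000 = 76.4000.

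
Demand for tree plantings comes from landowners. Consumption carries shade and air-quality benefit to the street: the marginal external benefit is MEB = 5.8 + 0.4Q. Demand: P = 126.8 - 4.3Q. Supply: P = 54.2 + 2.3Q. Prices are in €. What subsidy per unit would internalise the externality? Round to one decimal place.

subsidy = €10.9 per unit

Social marginal benefit = demand + MEB = 132.6 - 3.9Q.
Set SMB = MC: 132.6 - 3.9Q = 54.2 + 2.3Q → Q* = 12.6452.
The Pigouvian subsidy equals MEB at Q*: 5.8 + 0.4×12.6452 = 10.8581.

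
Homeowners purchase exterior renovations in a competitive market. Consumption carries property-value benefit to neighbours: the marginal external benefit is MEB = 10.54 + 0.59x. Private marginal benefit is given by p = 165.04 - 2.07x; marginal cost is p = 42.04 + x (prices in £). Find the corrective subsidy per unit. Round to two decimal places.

Social marginal benefit = demand + MEB = 175.58 - 1.48x.
Set SMB = MC: 175.58 - 1.48x = 42.04 + x → x* = 53.8468.
The Pigouvian subsidy equals MEB at x*: 10.54 + 0.59×53.8468 = 42.3096.

subsidy = £42.31 per unit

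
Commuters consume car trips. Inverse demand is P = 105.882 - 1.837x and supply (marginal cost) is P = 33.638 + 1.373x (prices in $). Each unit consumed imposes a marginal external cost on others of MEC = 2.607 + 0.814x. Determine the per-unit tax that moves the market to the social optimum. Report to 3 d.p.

tax = $16.694 per unit

Social marginal benefit = demand − MEC = 103.275 - 2.651x.
Set SMB = MC: 103.275 - 2.651x = 33.638 + 1.373x → x* = 17.3054.
The Pigouvian tax equals MEC at x*: 2.607 + 0.814×17.3054 = 16.6936.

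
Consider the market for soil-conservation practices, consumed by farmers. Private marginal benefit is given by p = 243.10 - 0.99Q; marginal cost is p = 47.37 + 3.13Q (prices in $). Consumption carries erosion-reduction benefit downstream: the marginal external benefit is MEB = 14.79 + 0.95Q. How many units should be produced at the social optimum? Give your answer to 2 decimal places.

Social marginal benefit = demand + MEB = 257.89 - 0.04Q.
Set SMB = MC: 257.89 - 0.04Q = 47.37 + 3.13Q → Q* = 66.4101.

Q* = 66.41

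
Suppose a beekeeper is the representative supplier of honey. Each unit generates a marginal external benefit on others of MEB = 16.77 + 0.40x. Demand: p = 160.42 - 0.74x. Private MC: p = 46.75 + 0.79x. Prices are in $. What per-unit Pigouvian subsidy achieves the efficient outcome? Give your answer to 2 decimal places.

Social marginal cost = private MC − MEB = 29.98 + 0.39x.
Set SMC = demand: 29.98 + 0.39x = 160.42 - 0.74x → x* = 115.4336.
The Pigouvian subsidy equals MEB at x*: 16.77 + 0.40×115.4336 = 62.9434.

subsidy = $62.94 per unit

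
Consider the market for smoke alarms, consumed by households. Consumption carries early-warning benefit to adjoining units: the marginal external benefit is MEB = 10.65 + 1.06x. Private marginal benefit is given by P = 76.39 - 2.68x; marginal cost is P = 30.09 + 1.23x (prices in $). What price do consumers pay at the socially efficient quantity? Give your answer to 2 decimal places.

Social marginal benefit = demand + MEB = 87.04 - 1.62x.
Set SMB = MC: 87.04 - 1.62x = 30.09 + 1.23x → x* = 19.9825.
Consumer price on the demand curve at x*: 76.39 − 2.68×19.9825 = 22.8369.

P = $22.84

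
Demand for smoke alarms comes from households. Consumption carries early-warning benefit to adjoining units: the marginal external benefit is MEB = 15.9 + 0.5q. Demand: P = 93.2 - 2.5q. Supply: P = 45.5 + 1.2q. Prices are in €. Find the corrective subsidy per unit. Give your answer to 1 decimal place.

Social marginal benefit = demand + MEB = 109.1 - 2.0q.
Set SMB = MC: 109.1 - 2.0q = 45.5 + 1.2q → q* = 19.8750.
The Pigouvian subsidy equals MEB at q*: 15.9 + 0.5×19.8750 = 25.8375.

subsidy = €25.8 per unit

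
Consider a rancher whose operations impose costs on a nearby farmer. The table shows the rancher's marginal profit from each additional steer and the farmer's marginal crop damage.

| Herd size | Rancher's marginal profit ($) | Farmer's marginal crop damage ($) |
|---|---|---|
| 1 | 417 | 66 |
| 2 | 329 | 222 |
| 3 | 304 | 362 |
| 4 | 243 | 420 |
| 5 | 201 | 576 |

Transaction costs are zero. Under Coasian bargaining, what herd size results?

2

Bargaining reaches the level where marginal profit last exceeds marginal crop damage.
That holds through level 2 (329 ≥ 222) but not at 3 (304 < 362).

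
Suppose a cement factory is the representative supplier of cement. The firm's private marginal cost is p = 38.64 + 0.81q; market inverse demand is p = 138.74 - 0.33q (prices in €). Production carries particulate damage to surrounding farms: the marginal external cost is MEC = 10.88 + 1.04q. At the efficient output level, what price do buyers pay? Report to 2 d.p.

Social marginal cost = private MC + MEC = 49.52 + 1.85q.
Set SMC = demand: 49.52 + 1.85q = 138.74 - 0.33q → q* = 40.9266.
Consumer price on the demand curve at q*: 138.74 − 0.33×40.9266 = 125.2342.

P = €125.23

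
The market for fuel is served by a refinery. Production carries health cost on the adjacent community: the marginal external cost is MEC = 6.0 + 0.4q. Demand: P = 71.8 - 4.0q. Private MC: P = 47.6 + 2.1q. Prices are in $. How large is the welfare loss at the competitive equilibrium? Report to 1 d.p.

Market equilibrium (private): 47.6 + 2.1q = 71.8 - 4.0q → q_m = 3.9672.
Social marginal cost = private MC + MEC = 53.6 + 2.5q.
Set SMC = demand: 53.6 + 2.5q = 71.8 - 4.0q → q* = 2.8000.
The welfare-loss triangle has base |q_m − q*| and height MEC(q_m) (the vertical gap between SMC and demand is zero at q* and MEC at q_m).
DWL = ½ × 1.1672 × 7.5869 = 4.4277.

DWL = $4.4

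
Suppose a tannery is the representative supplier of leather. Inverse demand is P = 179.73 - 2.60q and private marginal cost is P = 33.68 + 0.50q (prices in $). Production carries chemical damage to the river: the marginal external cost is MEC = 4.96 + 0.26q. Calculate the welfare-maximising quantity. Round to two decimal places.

Social marginal cost = private MC + MEC = 38.64 + 0.76q.
Set SMC = demand: 38.64 + 0.76q = 179.73 - 2.60q → q* = 41.9911.

q* = 41.99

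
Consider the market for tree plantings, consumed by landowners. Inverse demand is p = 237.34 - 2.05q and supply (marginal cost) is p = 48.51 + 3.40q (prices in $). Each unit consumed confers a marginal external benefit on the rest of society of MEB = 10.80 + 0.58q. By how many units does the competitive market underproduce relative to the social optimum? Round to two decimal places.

6.34 units

Market equilibrium (private): 48.51 + 3.40q = 237.34 - 2.05q → q_m = 34.6477.
Social marginal benefit = demand + MEB = 248.14 - 1.47q.
Set SMB = MC: 248.14 - 1.47q = 48.51 + 3.40q → q* = 40.9918.
Gap = |34.6477 − 40.9918| = 6.3441.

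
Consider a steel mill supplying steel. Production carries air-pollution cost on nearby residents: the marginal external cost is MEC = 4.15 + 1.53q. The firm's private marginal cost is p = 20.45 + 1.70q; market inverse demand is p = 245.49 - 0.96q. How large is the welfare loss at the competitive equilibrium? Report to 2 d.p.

Market equilibrium (private): 20.45 + 1.70q = 245.49 - 0.96q → q_m = 84.6015.
Social marginal cost = private MC + MEC = 24.60 + 3.23q.
Set SMC = demand: 24.60 + 3.23q = 245.49 - 0.96q → q* = 52.7184.
The loss is the area between SMC and demand from q* to q_m; with linear curves that's a triangle of height MEC(q_m).
DWL = ½ × 31.8831 × 133.5903 = 2129.6364.

DWL = 2129.64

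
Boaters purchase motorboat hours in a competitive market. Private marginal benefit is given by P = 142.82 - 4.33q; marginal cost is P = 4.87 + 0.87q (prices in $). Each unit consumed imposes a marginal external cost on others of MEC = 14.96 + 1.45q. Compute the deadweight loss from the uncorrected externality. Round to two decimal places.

Market equilibrium (private): 4.87 + 0.87q = 142.82 - 4.33q → q_m = 26.5288.
Social marginal benefit = demand − MEC = 127.86 - 5.78q.
Set SMB = MC: 127.86 - 5.78q = 4.87 + 0.87q → q* = 18.4947.
Between q* and q_m the wedge MC − SMB runs linearly from 0 to MEC(q_m), so the loss is a triangle.
DWL = ½ × 8.0341 × 53.4268 = 214.6181.

DWL = $214.62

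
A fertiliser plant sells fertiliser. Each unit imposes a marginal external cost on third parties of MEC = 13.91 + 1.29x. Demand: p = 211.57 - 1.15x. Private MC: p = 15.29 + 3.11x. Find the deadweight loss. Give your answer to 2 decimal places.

DWL = 484.66

Market equilibrium (private): 15.29 + 3.11x = 211.57 - 1.15x → x_m = 46.0751.
Social marginal cost = private MC + MEC = 29.20 + 4.40x.
Set SMC = demand: 29.20 + 4.40x = 211.57 - 1.15x → x* = 32.8595.
The loss is the area between SMC and demand from x* to x_m; with linear curves that's a triangle of height MEC(x_m).
DWL = ½ × 13.2156 × 73.3469 = 484.6616.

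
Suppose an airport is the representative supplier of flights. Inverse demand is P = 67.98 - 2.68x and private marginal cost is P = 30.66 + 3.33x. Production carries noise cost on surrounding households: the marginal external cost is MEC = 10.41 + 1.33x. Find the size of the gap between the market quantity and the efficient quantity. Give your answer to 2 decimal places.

2.54 units

Market equilibrium (private): 30.66 + 3.33x = 67.98 - 2.68x → x_m = 6.2097.
Social marginal cost = private MC + MEC = 41.07 + 4.66x.
Set SMC = demand: 41.07 + 4.66x = 67.98 - 2.68x → x* = 3.6662.
Gap = |6.2097 − 3.6662| = 2.5435.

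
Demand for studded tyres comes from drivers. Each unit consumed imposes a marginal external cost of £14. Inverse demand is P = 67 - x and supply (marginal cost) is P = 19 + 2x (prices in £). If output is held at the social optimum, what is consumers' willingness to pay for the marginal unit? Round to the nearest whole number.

P = £56

Social marginal benefit = demand − MEC = 53 - x.
Set SMB = MC: 53 - x = 19 + 2x → x* = 11.3333.
Consumer price on the demand curve at x*: 67 − 1×11.3333 = 55.6667.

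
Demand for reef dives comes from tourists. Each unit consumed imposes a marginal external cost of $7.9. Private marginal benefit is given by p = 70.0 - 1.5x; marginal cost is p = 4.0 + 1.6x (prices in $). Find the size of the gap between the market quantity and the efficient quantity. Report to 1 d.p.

Market equilibrium (private): 4.0 + 1.6x = 70.0 - 1.5x → x_m = 21.2903.
Social marginal benefit = demand − MEC = 62.1 - 1.5x.
Set SMB = MC: 62.1 - 1.5x = 4.0 + 1.6x → x* = 18.7419.
Gap = |21.2903 − 18.7419| = 2.5484.

2.5 units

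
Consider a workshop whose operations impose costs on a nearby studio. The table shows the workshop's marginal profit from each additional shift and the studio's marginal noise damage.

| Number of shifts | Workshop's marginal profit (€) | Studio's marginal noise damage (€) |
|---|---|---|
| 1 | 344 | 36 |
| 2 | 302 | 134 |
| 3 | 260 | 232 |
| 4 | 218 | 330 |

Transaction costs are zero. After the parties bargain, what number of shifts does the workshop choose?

Bargaining reaches the level where marginal profit last exceeds marginal noise damage.
That holds through level 3 (260 ≥ 232) but not at 4 (218 < 330).

3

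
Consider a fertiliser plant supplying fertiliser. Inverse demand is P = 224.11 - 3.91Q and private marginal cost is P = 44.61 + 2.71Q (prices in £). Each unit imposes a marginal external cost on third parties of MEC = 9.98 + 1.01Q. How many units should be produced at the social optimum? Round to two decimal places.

Social marginal cost = private MC + MEC = 54.59 + 3.72Q.
Set SMC = demand: 54.59 + 3.72Q = 224.11 - 3.91Q → Q* = 22.2176.

Q* = 22.22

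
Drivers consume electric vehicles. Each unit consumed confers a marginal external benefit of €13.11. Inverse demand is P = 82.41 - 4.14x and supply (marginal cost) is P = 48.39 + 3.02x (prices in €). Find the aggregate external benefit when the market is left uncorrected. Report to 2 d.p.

Market equilibrium (private): 48.39 + 3.02x = 82.41 - 4.14x → x_m = 4.7514.
Total external benefit = MEB × x_m = 13.11 × 4.7514 = 62.2909.

€62.29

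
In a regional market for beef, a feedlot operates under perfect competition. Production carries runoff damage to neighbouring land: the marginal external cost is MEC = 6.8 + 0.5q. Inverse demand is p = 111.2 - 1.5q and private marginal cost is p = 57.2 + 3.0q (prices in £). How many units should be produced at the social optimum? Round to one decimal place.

q* = 9.4

Social marginal cost = private MC + MEC = 64.0 + 3.5q.
Set SMC = demand: 64.0 + 3.5q = 111.2 - 1.5q → q* = 9.4400.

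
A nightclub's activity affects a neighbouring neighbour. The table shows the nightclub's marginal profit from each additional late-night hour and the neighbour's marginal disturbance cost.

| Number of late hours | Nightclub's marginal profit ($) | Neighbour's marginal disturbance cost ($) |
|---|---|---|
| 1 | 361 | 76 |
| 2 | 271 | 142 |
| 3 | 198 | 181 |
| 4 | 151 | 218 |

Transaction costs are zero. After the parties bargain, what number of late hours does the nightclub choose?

Bargaining reaches the level where marginal profit last exceeds marginal disturbance cost.
That holds through level 3 (198 ≥ 181) but not at 4 (151 < 218).

3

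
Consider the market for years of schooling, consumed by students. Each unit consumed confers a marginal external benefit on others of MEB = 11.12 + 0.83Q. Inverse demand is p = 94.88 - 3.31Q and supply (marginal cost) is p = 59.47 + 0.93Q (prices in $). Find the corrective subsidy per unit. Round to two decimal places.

Social marginal benefit = demand + MEB = 106.00 - 2.48Q.
Set SMB = MC: 106.00 - 2.48Q = 59.47 + 0.93Q → Q* = 13.6452.
The Pigouvian subsidy equals MEB at Q*: 11.12 + 0.83×13.6452 = 22.4455.

subsidy = $22.45 per unit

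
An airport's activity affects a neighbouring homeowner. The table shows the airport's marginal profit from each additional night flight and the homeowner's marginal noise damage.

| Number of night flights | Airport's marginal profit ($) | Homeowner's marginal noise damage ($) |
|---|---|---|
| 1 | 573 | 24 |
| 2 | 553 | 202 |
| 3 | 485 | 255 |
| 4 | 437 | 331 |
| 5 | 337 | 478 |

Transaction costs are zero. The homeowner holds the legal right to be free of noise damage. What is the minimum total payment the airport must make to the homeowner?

$812

Efficient level: marginal profit ≥ marginal noise damage through level 4, so k* = 4.
With the homeowner holding the right, the airport must at least compensate total damage at k*: 24 + 202 + 255 + 331 = 812.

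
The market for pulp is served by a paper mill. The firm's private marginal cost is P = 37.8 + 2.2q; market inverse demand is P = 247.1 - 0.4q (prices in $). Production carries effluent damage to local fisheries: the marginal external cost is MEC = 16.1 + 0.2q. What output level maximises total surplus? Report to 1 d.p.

Social marginal cost = private MC + MEC = 53.9 + 2.4q.
Set SMC = demand: 53.9 + 2.4q = 247.1 - 0.4q → q* = 69.0000.

q* = 69.0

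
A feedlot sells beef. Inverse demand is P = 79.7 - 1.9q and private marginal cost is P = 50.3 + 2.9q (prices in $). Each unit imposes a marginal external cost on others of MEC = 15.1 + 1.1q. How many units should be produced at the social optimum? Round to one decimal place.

q* = 2.4

Social marginal cost = private MC + MEC = 65.4 + 4.0q.
Set SMC = demand: 65.4 + 4.0q = 79.7 - 1.9q → q* = 2.4237.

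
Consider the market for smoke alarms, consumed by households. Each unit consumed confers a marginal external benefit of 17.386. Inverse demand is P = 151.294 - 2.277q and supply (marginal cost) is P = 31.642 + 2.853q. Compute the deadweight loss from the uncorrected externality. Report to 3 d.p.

DWL = 29.461

Market equilibrium (private): 31.642 + 2.853q = 151.294 - 2.277q → q_m = 23.3240.
Social marginal benefit = demand + MEB = 168.680 - 2.277q.
Set SMB = MC: 168.680 - 2.277q = 31.642 + 2.853q → q* = 26.7131.
Height of the DWL triangle at q_m is SMB(q_m) − MC(q_m) = MEB(q_m) = 17.3860.
DWL = ½ × 3.3891 × 17.3860 = 29.4614.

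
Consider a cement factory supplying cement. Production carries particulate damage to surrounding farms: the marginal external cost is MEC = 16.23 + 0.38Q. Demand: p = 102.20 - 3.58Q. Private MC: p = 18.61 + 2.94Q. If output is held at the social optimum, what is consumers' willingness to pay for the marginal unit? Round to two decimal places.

Social marginal cost = private MC + MEC = 34.84 + 3.32Q.
Set SMC = demand: 34.84 + 3.32Q = 102.20 - 3.58Q → Q* = 9.7623.
Consumer price on the demand curve at Q*: 102.20 − 3.58×9.7623 = 67.2510.

P = 67.25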